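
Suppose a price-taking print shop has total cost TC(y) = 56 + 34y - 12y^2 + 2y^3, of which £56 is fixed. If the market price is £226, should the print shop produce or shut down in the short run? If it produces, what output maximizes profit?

Variable cost is VC = 34y - 12y^2 + 2y^3, so AVC = VC/y = 34 - 12y + 2y^2 and MC = dTC/dy = 34 - 24y + 6y^2.
AVC hits its minimum where MC = AVC, at y = 3, giving min AVC = 34 - 12·3 + 2·3^2 = £16.
Since P = £226 ≥ min AVC = £16, price covers variable cost and the firm should produce.
Solving P = MC: -192 - 24y + 6y^2 = 0 ⇒ y = -4 or 8. On the upward-sloping branch, y* = 8.
Check: AVC at y = 8 is £66 ≤ P, so revenue covers variable cost.
Profit = P·y − TC = 226·8 − 584 = £1224.

Produce at y = 8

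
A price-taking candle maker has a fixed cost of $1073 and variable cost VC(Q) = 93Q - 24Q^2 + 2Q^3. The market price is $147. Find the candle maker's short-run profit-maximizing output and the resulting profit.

AVC = 93 - 24Q + 2Q^2; min AVC = $21 at Q = 6. Since P = $147 ≥ min AVC, the firm produces.
MC = 93 - 48Q + 6Q^2. Setting P = MC and taking the root on the rising branch gives Q* = 9.
TR = 147·9 = 1323. TC = 1073 + 351 = 1424. Profit = 1323 − 1424 = -$101.
Shutting down would mean losing the fixed cost of $1073, so operating at a loss of $101 is better by $972.

Profit = -$101 at Q = 9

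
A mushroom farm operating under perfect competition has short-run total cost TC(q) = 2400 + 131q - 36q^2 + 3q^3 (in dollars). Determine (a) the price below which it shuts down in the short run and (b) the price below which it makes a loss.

AVC = 131 - 36q + 3q^2; minimized at q = 6, giving min AVC = $23. That is the shutdown price.
ATC = 2400/q + 131 - 36q + 3q^2. Setting dATC/dq = −2400/q^2 − 36 + 6q = 0 gives q = 10 (since 6·10^3 − 36·10^2 = 2400).
min ATC = 2400/10 + 131 − 36·10 + 3·10^2 = $311. That is the break-even price.
Between these two prices the firm operates at a loss; above $311 it earns a profit.

Shutdown price = $23; break-even price = $311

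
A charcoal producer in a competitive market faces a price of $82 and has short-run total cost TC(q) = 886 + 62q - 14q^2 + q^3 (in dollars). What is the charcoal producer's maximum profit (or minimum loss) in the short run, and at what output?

Profit = -$286 at q = 10

AVC = 62 - 14q + q^2 has its minimum $13 at q = 7; price $82 clears that bar, so the firm operates.
With MC = 62 - 28q + 3q^2, P = MC on the upward-sloping part at q* = 10.
TR = 82·10 = 820. TC = 886 + 220 = 1106. Profit = 820 − 1106 = -$286.
That loss of $286 beats the $886 the firm would lose by shutting down; producing recovers $600 of fixed cost.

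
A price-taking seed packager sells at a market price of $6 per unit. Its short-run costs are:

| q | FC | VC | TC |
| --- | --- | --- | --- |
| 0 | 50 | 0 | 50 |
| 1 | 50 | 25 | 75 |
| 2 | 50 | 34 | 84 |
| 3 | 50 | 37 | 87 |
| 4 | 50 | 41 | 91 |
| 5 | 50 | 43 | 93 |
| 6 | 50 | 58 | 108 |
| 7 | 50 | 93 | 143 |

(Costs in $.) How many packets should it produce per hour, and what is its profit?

q = 0 (shut down); profit = -$50

Profit at each row (π = 6q − TC): q=0: -50; q=1: -69; q=2: -72; q=3: -69; q=4: -67; q=5: -63; q=6: -72; q=7: -101.
Profit is highest at q = 0. Equivalently, the lowest AVC in the table is 43/5 ≈ $8.60 at q = 5, and P = $6 falls below it — price never covers variable cost, so the firm shuts down and loses only its fixed cost.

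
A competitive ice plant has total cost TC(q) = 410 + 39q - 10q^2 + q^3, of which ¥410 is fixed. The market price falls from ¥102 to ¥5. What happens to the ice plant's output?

MC = 39 - 20q + 3q^2; the shutdown threshold is min AVC = ¥14 (at q = 5).
With P = ¥102 above the shutdown price, P = MC gives q = 9.
At P = ¥5 < min AVC = ¥14, price no longer covers variable cost at any output, so the firm shuts down: q = 0.

Output falls from 9 to 0 (the firm shuts down)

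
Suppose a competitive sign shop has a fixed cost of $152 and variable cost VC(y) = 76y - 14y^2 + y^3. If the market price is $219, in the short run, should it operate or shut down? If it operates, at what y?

Produce at y = 13

Variable cost is VC = 76y - 14y^2 + y^3, so AVC = VC/y = 76 - 14y + y^2 and MC = dTC/dy = 76 - 28y + 3y^2.
AVC is minimized where dAVC/dy = -14 + 2y = 0, at y = 7; min AVC = 76 - 14·7 + 7^2 = $27.
Because $219 ≥ $27, revenue can cover variable cost; the firm operates.
P = MC gives -143 - 28y + 3y^2 = 0, with roots -11/3 and 13. Take the larger (rising MC): y* = 13.
Check: AVC at y = 13 is $63 ≤ P, so revenue covers variable cost.
Profit = P·y − TC = 219·13 − 971 = $1876.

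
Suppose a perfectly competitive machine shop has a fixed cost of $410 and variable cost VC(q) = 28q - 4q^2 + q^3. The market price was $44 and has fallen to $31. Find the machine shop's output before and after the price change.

AVC = 28 - 4q + q^2, minimized at q = 2 where min AVC = $24. MC = 28 - 8q + 3q^2.
With P = $44 above the shutdown price, P = MC gives q = 4.
At P = $31 ≥ min AVC, set P = MC: q = 3. The firm stays open but cuts output.

Output falls from 4 to 3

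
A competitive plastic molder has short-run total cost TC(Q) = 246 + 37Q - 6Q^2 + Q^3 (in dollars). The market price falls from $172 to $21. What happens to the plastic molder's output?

AVC = 37 - 6Q + Q^2, minimized at Q = 3 where min AVC = $28. MC = 37 - 12Q + 3Q^2.
With P = $172 above the shutdown price, P = MC gives Q = 9.
At P = $21 < min AVC = $28, price no longer covers variable cost at any output, so the firm shuts down: Q = 0.

Output falls from 9 to 0 (the firm shuts down)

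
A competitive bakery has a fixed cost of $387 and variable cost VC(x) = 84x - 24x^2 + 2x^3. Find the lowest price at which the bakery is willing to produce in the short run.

Short-run supply begins at min AVC. From VC = 84x - 24x^2 + 2x^3, AVC = 84 - 24x + 2x^2.
At the minimum of AVC, MC = AVC. MC = 84 - 48x + 6x^2; setting MC = AVC gives 4x^2 - 24x = 0, so x = 6. min AVC = 12.
For P < $12 the firm produces nothing.

$12 per unit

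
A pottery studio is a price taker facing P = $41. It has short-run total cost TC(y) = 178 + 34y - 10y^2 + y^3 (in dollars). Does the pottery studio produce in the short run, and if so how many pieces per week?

Produce at y = 7

Variable cost is VC = 34y - 10y^2 + y^3, so AVC = VC/y = 34 - 10y + y^2 and MC = dTC/dy = 34 - 20y + 3y^2.
AVC is minimized where dAVC/dy = -10 + 2y = 0, at y = 5; min AVC = 34 - 10·5 + 5^2 = $9.
Since P = $41 ≥ min AVC = $9, price covers variable cost and the firm should produce.
Solving P = MC: -7 - 20y + 3y^2 = 0 ⇒ y = -1/3 or 7. On the upward-sloping branch, y* = 7.
Check: AVC at y = 7 is $13 ≤ P, so revenue covers variable cost.
Profit = P·y − TC = 41·7 − 269 = $18.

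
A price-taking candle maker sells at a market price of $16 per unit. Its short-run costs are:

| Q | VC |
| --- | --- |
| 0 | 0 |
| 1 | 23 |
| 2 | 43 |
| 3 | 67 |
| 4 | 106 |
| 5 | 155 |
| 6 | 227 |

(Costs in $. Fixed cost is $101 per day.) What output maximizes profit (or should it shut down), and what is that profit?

Compute π = P·Q − TC at each output: Q=0: -101; Q=1: -108; Q=2: -112; Q=3: -120; Q=4: -143; Q=5: -176; Q=6: -232.
Profit is highest at Q = 0. Equivalently, the lowest AVC in the table is 43/2 ≈ $21.50 at Q = 2, and P = $16 falls below it — price never covers variable cost, so the firm shuts down and loses only its fixed cost.

Q = 0 (shut down); profit = -$101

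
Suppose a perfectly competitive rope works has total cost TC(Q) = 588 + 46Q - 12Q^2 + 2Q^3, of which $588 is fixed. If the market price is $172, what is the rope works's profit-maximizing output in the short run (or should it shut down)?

Strip out fixed cost: VC = 46Q - 12Q^2 + 2Q^3. Then AVC = 46 - 12Q + 2Q^2 and MC = 46 - 24Q + 6Q^2.
AVC hits its minimum where MC = AVC, at Q = 3, giving min AVC = 46 - 12·3 + 2·3^2 = $28.
P = $172 exceeds min AVC = $28, so the firm stays open.
Solving P = MC: -126 - 24Q + 6Q^2 = 0 ⇒ Q = -3 or 7. On the upward-sloping branch, Q* = 7.
Check: AVC at Q = 7 is $60 ≤ P, so revenue covers variable cost.
Profit = P·Q − TC = 172·7 − 1008 = $196.

Produce at Q = 7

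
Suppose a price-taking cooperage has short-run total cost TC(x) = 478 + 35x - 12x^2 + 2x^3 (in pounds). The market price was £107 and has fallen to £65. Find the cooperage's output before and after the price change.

Output falls from 6 to 5

MC = 35 - 24x + 6x^2; the shutdown threshold is min AVC = £17 (at x = 3).
At P = £107 ≥ min AVC, set P = MC on the rising branch: x = 6.
At P = £65 ≥ min AVC, set P = MC: x = 5. The firm stays open but cuts output.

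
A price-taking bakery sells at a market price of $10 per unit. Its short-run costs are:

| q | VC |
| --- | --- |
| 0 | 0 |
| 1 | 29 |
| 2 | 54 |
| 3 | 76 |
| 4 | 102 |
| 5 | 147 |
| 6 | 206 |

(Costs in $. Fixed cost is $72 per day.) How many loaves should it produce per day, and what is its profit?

q = 0 (shut down); profit = -$72

Profit at each row (π = 10q − TC): q=0: -72; q=1: -91; q=2: -106; q=3: -118; q=4: -134; q=5: -169; q=6: -218.
Profit is highest at q = 0. Equivalently, the lowest AVC in the table is 76/3 ≈ $25.33 at q = 3, and P = $10 falls below it — price never covers variable cost, so the firm shuts down and loses only its fixed cost.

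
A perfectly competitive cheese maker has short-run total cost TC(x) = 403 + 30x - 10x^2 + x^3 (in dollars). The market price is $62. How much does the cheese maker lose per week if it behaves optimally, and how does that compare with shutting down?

AVC = 30 - 10x + x^2 has its minimum $5 at x = 5; price $62 clears that bar, so the firm operates.
With MC = 30 - 20x + 3x^2, P = MC on the upward-sloping part at x* = 8.
TR = 62·8 = 496. TC = 403 + 112 = 515. Profit = 496 − 515 = -$19.
Shutting down would mean losing the fixed cost of $403, so operating at a loss of $19 is better by $384.

Profit = -$19 at x = 8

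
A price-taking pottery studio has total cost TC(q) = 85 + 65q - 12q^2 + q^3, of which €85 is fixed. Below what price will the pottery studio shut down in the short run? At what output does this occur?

The shutdown price is the minimum of AVC. VC = 65q - 12q^2 + q^3, so AVC = 65 - 12q + q^2.
At the minimum of AVC, MC = AVC. MC = 65 - 24q + 3q^2; setting MC = AVC gives 2q^2 - 12q = 0, so q = 6. min AVC = 29.
So the shutdown price is €29.

€29 per unit, at q = 6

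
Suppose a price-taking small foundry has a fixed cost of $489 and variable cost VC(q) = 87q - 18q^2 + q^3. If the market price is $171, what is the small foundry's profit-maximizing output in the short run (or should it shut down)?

Produce at q = 14

Strip out fixed cost: VC = 87q - 18q^2 + q^3. Then AVC = 87 - 18q + q^2 and MC = 87 - 36q + 3q^2.
AVC is minimized where dAVC/dq = -18 + 2q = 0, at q = 9; min AVC = 87 - 18·9 + 9^2 = $6.
Because $171 ≥ $6, revenue can cover variable cost; the firm operates.
P = MC gives -84 - 36q + 3q^2 = 0, with roots -2 and 14. Take the larger (rising MC): q* = 14.
Check: AVC at q = 14 is $31 ≤ P, so revenue covers variable cost.
Profit = P·q − TC = 171·14 − 923 = $1471.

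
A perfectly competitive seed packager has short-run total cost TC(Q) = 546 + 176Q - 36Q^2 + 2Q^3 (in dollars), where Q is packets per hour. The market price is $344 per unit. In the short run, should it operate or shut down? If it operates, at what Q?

Produce at Q = 14

From TC, MC = TC'(Q) = 176 - 72Q + 6Q^2 and AVC = VC/Q = 176 - 36Q + 2Q^2.
AVC is minimized where dAVC/dQ = -36 + 4Q = 0, at Q = 9; min AVC = 176 - 36·9 + 2·9^2 = $14.
P = $344 exceeds min AVC = $14, so the firm stays open.
Set P = MC: 344 = 176 - 72Q + 6Q^2 → -168 - 72Q + 6Q^2 = 0. The roots are Q = -2 and Q = 14; the profit-maximizing output is on the rising part of MC, so Q* = 14.
Check: AVC at Q = 14 is $64 ≤ P, so revenue covers variable cost.
Profit = P·Q − TC = 344·14 − 1442 = $3374.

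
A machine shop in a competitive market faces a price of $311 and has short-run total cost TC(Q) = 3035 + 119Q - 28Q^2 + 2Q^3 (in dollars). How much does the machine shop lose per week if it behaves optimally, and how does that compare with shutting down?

AVC = 119 - 28Q + 2Q^2 has its minimum $21 at Q = 7; price $311 clears that bar, so the firm operates.
MC = 119 - 56Q + 6Q^2. Setting P = MC and taking the root on the rising branch gives Q* = 12.
TR = 311·12 = 3732. TC = 3035 + 852 = 3887. Profit = 3732 − 3887 = -$155.
That loss of $155 beats the $3035 the firm would lose by shutting down; producing recovers $2880 of fixed cost.

Profit = -$155 at Q = 12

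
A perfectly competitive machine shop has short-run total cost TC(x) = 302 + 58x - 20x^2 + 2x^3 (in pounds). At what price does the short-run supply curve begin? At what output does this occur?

Short-run supply begins at min AVC. From VC = 58x - 20x^2 + 2x^3, AVC = 58 - 20x + 2x^2.
At the minimum of AVC, MC = AVC. MC = 58 - 40x + 6x^2; setting MC = AVC gives 4x^2 - 20x = 0, so x = 5. min AVC = 8.
For P < £8 the firm produces nothing.

£8 per unit, at x = 5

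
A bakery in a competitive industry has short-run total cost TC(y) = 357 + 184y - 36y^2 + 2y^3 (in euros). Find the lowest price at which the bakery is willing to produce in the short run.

The shutdown price is the minimum of AVC. VC = 184y - 36y^2 + 2y^3, so AVC = 184 - 36y + 2y^2.
dAVC/dy = -36 + 4y = 0 gives y = 9. min AVC = 184 - 36·9 + 2·9^2 = 22.
So the shutdown price is €22.

€22 per unit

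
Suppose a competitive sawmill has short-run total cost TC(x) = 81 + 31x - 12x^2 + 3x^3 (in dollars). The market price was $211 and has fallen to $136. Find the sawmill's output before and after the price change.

Output falls from 6 to 5

MC = 31 - 24x + 9x^2; the shutdown threshold is min AVC = $19 (at x = 2).
At P = $211 ≥ min AVC, set P = MC on the rising branch: x = 6.
At P = $136 ≥ min AVC, set P = MC: x = 5. The firm stays open but cuts output.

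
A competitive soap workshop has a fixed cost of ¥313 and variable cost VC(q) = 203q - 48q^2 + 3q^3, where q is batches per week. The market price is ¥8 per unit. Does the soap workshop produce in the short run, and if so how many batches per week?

Strip out fixed cost: VC = 203q - 48q^2 + 3q^3. Then AVC = 203 - 48q + 3q^2 and MC = 203 - 96q + 9q^2.
AVC is minimized where dAVC/dq = -48 + 6q = 0, at q = 8; min AVC = 203 - 48·8 + 3·8^2 = ¥11.
Since P = ¥8 < min AVC = ¥11, price fails to cover variable cost at any output.
Shutting down limits the loss to fixed cost, ¥313.

Shut down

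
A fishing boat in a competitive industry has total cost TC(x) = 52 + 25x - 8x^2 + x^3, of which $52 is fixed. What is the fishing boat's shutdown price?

$9 per unit

The shutdown price is the minimum of AVC. VC = 25x - 8x^2 + x^3, so AVC = 25 - 8x + x^2.
At the minimum of AVC, MC = AVC. MC = 25 - 16x + 3x^2; setting MC = AVC gives 2x^2 - 8x = 0, so x = 4. min AVC = 9.
So the shutdown price is $9.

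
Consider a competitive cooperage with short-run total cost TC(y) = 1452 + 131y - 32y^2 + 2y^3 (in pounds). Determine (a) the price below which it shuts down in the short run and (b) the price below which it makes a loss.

Shutdown price = min AVC. AVC = 131 - 32y + 2y^2, with vertex at y = 8 and minimum £3.
ATC = 1452/y + 131 - 32y + 2y^2. Setting dATC/dy = −1452/y^2 − 32 + 4y = 0 gives y = 11 (since 4·11^3 − 32·11^2 = 1452).
min ATC = 1452/11 + 131 − 32·11 + 2·11^2 = £153. That is the break-even price.
For £3 ≤ P < £153 the firm produces at a loss; below £3 it shuts down.

Shutdown price = £3; break-even price = £153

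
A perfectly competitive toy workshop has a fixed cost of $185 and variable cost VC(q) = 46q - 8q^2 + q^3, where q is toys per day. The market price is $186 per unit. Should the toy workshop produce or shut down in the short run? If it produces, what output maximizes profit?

Produce at q = 10

Variable cost is VC = 46q - 8q^2 + q^3, so AVC = VC/q = 46 - 8q + q^2 and MC = dTC/dq = 46 - 16q + 3q^2.
AVC hits its minimum where MC = AVC, at q = 4, giving min AVC = 46 - 8·4 + 4^2 = $30.
P = $186 exceeds min AVC = $30, so the firm stays open.
Solving P = MC: -140 - 16q + 3q^2 = 0 ⇒ q = -14/3 or 10. On the upward-sloping branch, q* = 10.
Check: AVC at q = 10 is $66 ≤ P, so revenue covers variable cost.
Profit = P·q − TC = 186·10 − 845 = $1015.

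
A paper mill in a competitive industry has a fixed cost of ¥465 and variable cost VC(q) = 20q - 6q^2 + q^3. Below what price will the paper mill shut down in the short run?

¥11 per unit

The firm shuts down when price falls below the minimum of average variable cost. AVC = VC/q = 20 - 6q + q^2.
At the minimum of AVC, MC = AVC. MC = 20 - 12q + 3q^2; setting MC = AVC gives 2q^2 - 6q = 0, so q = 3. min AVC = 11.
For P < ¥11 the firm produces nothing.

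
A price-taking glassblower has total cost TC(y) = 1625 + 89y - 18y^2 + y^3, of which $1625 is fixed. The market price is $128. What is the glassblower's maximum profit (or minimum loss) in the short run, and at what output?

Profit = -$273 at y = 13

AVC = 89 - 18y + y^2; min AVC = $8 at y = 9. Since P = $128 ≥ min AVC, the firm produces.
MC = 89 - 36y + 3y^2. Setting P = MC and taking the root on the rising branch gives y* = 13.
TR = 128·13 = 1664. TC = 1625 + 312 = 1937. Profit = 1664 − 1937 = -$273.
Shutting down would mean losing the fixed cost of $1625, so operating at a loss of $273 is better by $1352.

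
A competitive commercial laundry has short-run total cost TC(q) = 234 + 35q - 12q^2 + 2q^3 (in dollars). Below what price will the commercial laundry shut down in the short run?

$17 per unit

The firm shuts down when price falls below the minimum of average variable cost. AVC = VC/q = 35 - 12q + 2q^2.
At the minimum of AVC, MC = AVC. MC = 35 - 24q + 6q^2; setting MC = AVC gives 4q^2 - 12q = 0, so q = 3. min AVC = 17.
So the shutdown price is $17.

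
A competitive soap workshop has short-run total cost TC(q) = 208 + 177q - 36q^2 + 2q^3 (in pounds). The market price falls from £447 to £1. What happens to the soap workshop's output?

Output falls from 15 to 0 (the firm shuts down)

AVC = 177 - 36q + 2q^2, minimized at q = 9 where min AVC = £15. MC = 177 - 72q + 6q^2.
With P = £447 above the shutdown price, P = MC gives q = 15.
At P = £1 < min AVC = £15, price no longer covers variable cost at any output, so the firm shuts down: q = 0.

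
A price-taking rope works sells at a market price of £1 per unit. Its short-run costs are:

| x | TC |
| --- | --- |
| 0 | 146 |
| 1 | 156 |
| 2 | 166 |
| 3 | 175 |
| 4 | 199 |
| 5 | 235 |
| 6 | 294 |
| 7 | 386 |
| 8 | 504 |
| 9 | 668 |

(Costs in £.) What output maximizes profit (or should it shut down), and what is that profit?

x = 0 (shut down); profit = -£146

Tabulate TR − TC: x=0: -146; x=1: -155; x=2: -164; x=3: -172; x=4: -195; x=5: -230; x=6: -288; x=7: -379; x=8: -496; x=9: -659.
Profit is highest at x = 0. Equivalently, the lowest AVC in the table is 29/3 ≈ £9.67 at x = 3, and P = £1 falls below it — price never covers variable cost, so the firm shuts down and loses only its fixed cost.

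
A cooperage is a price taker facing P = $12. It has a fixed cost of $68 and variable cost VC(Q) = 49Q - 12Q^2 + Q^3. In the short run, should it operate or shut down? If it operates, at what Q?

Shut down

From TC, MC = TC'(Q) = 49 - 24Q + 3Q^2 and AVC = VC/Q = 49 - 12Q + Q^2.
AVC is minimized where dAVC/dQ = -12 + 2Q = 0, at Q = 6; min AVC = 49 - 12·6 + 6^2 = $13.
P = $12 lies below min AVC = $13; no output level covers variable cost.
Best response: produce nothing and absorb the $68 fixed cost.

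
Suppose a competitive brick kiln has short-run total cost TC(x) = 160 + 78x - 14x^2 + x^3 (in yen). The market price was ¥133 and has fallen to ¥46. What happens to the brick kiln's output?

Output falls from 11 to 8

MC = 78 - 28x + 3x^2; the shutdown threshold is min AVC = ¥29 (at x = 7).
With P = ¥133 above the shutdown price, P = MC gives x = 11.
At P = ¥46 ≥ min AVC, set P = MC: x = 8. The firm stays open but cuts output.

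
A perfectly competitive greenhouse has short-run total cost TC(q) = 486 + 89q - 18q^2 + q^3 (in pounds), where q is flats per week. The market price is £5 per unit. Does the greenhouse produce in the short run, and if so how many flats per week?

Shut down

Variable cost is VC = 89q - 18q^2 + q^3, so AVC = VC/q = 89 - 18q + q^2 and MC = dTC/dq = 89 - 36q + 3q^2.
The AVC parabola has its vertex at q = 18/2 = 9, where AVC = 89 - 18·9 + 9^2 = £8.
P = £5 lies below min AVC = £8; no output level covers variable cost.
Best response: produce nothing and absorb the £486 fixed cost.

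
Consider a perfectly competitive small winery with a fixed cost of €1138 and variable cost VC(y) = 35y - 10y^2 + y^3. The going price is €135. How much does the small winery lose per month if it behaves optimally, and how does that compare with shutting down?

Profit = -€138 at y = 10

AVC = 35 - 10y + y^2 has its minimum €10 at y = 5; price €135 clears that bar, so the firm operates.
MC = 35 - 20y + 3y^2. Setting P = MC and taking the root on the rising branch gives y* = 10.
TR = 135·10 = 1350. TC = 1138 + 350 = 1488. Profit = 1350 − 1488 = -€138.
By producing, the firm covers all variable cost plus €1000 of fixed cost; shutting down would lose the full €1138.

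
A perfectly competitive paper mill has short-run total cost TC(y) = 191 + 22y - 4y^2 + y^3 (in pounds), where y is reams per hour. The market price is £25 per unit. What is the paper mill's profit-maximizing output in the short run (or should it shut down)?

From TC, MC = TC'(y) = 22 - 8y + 3y^2 and AVC = VC/y = 22 - 4y + y^2.
The AVC parabola has its vertex at y = 4/2 = 2, where AVC = 22 - 4·2 + 2^2 = £18.
P = £25 exceeds min AVC = £18, so the firm stays open.
Set P = MC: 25 = 22 - 8y + 3y^2 → -3 - 8y + 3y^2 = 0. The roots are y = -1/3 and y = 3; the profit-maximizing output is on the rising part of MC, so y* = 3.
Check: AVC at y = 3 is £19 ≤ P, so revenue covers variable cost.
Profit = P·y − TC = 25·3 − 248 = -£173, a loss, but smaller than the £191 fixed cost the firm would lose by shutting down.

Produce at y = 3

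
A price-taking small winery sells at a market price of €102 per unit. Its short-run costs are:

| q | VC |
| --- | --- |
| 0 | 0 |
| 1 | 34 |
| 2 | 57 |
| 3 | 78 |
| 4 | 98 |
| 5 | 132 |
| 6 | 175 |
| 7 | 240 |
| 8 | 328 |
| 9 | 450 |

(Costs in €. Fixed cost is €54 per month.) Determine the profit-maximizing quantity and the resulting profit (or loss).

q = 8; profit = €434

Tabulate TR − TC: q=0: -54; q=1: 14; q=2: 93; q=3: 174; q=4: 256; q=5: 324; q=6: 383; q=7: 420; q=8: 434; q=9: 414.
Profit is maximized at q = 8. AVC there is 328/8 = €41 ≤ P, so producing beats shutting down (which would give -€54).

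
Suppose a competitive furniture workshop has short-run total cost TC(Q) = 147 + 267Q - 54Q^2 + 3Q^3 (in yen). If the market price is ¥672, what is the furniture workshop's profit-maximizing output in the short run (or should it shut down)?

Strip out fixed cost: VC = 267Q - 54Q^2 + 3Q^3. Then AVC = 267 - 54Q + 3Q^2 and MC = 267 - 108Q + 9Q^2.
AVC hits its minimum where MC = AVC, at Q = 9, giving min AVC = 267 - 54·9 + 3·9^2 = ¥24.
Because ¥672 ≥ ¥24, revenue can cover variable cost; the firm operates.
Set P = MC: 672 = 267 - 108Q + 9Q^2 → -405 - 108Q + 9Q^2 = 0. The roots are Q = -3 and Q = 15; the profit-maximizing output is on the rising part of MC, so Q* = 15.
Check: AVC at Q = 15 is ¥132 ≤ P, so revenue covers variable cost.
Profit = P·Q − TC = 672·15 − 2127 = ¥7953.

Produce at Q = 15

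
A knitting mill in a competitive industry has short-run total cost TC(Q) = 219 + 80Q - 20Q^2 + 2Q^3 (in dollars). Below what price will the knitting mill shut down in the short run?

Short-run supply begins at min AVC. From VC = 80Q - 20Q^2 + 2Q^3, AVC = 80 - 20Q + 2Q^2.
At the minimum of AVC, MC = AVC. MC = 80 - 40Q + 6Q^2; setting MC = AVC gives 4Q^2 - 20Q = 0, so Q = 5. min AVC = 30.
For P < $30 the firm produces nothing.

$30 per unit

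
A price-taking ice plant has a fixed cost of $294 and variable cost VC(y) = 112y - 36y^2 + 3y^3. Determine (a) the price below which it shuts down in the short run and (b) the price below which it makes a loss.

Shutdown price = $4; break-even price = $49

AVC = 112 - 36y + 3y^2; minimized at y = 6, giving min AVC = $4. That is the shutdown price.
ATC = 294/y + 112 - 36y + 3y^2. Setting dATC/dy = −294/y^2 − 36 + 6y = 0 gives y = 7 (since 6·7^3 − 36·7^2 = 294).
min ATC = 294/7 + 112 − 36·7 + 3·7^2 = $49. That is the break-even price.
For $4 ≤ P < $49 the firm produces at a loss; below $4 it shuts down.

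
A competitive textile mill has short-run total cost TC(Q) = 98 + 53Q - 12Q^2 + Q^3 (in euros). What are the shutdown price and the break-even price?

Shutdown price = min AVC. AVC = 53 - 12Q + Q^2, with vertex at Q = 6 and minimum €17.
ATC = 98/Q + 53 - 12Q + Q^2. Setting dATC/dQ = −98/Q^2 − 12 + 2Q = 0 gives Q = 7 (since 2·7^3 − 12·7^2 = 98).
min ATC = 98/7 + 53 − 12·7 + 7^2 = €32. That is the break-even price.
For €17 ≤ P < €32 the firm produces at a loss; below €17 it shuts down.

Shutdown price = €17; break-even price = €32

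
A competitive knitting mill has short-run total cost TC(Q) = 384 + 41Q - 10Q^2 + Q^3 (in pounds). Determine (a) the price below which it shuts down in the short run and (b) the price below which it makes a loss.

AVC = 41 - 10Q + Q^2; minimized at Q = 5, giving min AVC = £16. That is the shutdown price.
ATC = 384/Q + 41 - 10Q + Q^2. Setting dATC/dQ = −384/Q^2 − 10 + 2Q = 0 gives Q = 8 (since 2·8^3 − 10·8^2 = 384).
min ATC = 384/8 + 41 − 10·8 + 8^2 = £73. That is the break-even price.
For £16 ≤ P < £73 the firm produces at a loss; below £16 it shuts down.

Shutdown price = £16; break-even price = £73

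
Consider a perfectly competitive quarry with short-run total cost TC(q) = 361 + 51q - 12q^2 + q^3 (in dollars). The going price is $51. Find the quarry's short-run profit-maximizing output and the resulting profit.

AVC = 51 - 12q + q^2; min AVC = $15 at q = 6. Since P = $51 ≥ min AVC, the firm produces.
MC = 51 - 24q + 3q^2. Setting P = MC and taking the root on the rising branch gives q* = 8.
TR = 51·8 = 408. TC = 361 + 152 = 513. Profit = 408 − 513 = -$105.
That loss of $105 beats the $361 the firm would lose by shutting down; producing recovers $256 of fixed cost.

Profit = -$105 at q = 8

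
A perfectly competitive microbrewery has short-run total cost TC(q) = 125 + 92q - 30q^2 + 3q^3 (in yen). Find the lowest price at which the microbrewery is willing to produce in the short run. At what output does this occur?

The shutdown price is the minimum of AVC. VC = 92q - 30q^2 + 3q^3, so AVC = 92 - 30q + 3q^2.
dAVC/dq = -30 + 6q = 0 gives q = 5. min AVC = 92 - 30·5 + 3·5^2 = 17.
For P < ¥17 the firm produces nothing.

¥17 per unit, at q = 5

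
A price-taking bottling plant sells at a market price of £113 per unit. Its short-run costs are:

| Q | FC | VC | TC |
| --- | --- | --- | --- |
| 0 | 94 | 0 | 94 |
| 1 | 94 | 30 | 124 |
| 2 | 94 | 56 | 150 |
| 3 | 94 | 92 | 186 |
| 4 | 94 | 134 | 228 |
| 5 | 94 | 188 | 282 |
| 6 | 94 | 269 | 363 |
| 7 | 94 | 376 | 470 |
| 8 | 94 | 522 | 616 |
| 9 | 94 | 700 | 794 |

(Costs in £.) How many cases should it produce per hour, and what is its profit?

Compute π = P·Q − TC at each output: Q=0: -94; Q=1: -11; Q=2: 76; Q=3: 153; Q=4: 224; Q=5: 283; Q=6: 315; Q=7: 321; Q=8: 288; Q=9: 223.
Profit is maximized at Q = 7. AVC there is 376/7 = £53.71 ≤ P, so producing beats shutting down (which would give -£94).

Q = 7; profit = £321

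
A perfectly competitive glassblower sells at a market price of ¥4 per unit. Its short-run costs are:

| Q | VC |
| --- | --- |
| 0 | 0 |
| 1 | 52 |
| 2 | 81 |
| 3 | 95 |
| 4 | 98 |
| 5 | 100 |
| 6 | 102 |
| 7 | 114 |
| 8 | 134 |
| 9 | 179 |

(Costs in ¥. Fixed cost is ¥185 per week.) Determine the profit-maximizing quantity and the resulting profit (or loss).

Q = 0 (shut down); profit = -¥185

Profit at each row (π = 4Q − TC): Q=0: -185; Q=1: -233; Q=2: -258; Q=3: -268; Q=4: -267; Q=5: -265; Q=6: -263; Q=7: -271; Q=8: -287; Q=9: -328.
Profit is highest at Q = 0. Equivalently, the lowest AVC in the table is 114/7 ≈ ¥16.29 at Q = 7, and P = ¥4 falls below it — price never covers variable cost, so the firm shuts down and loses only its fixed cost.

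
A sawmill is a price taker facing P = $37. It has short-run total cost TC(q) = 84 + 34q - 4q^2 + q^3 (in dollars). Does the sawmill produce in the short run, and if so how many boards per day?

Produce at q = 3

Variable cost is VC = 34q - 4q^2 + q^3, so AVC = VC/q = 34 - 4q + q^2 and MC = dTC/dq = 34 - 8q + 3q^2.
The AVC parabola has its vertex at q = 4/2 = 2, where AVC = 34 - 4·2 + 2^2 = $30.
Since P = $37 ≥ min AVC = $30, price covers variable cost and the firm should produce.
P = MC gives -3 - 8q + 3q^2 = 0, with roots -1/3 and 3. Take the larger (rising MC): q* = 3.
Check: AVC at q = 3 is $31 ≤ P, so revenue covers variable cost.
Profit = P·q − TC = 37·3 − 177 = -$66, a loss, but smaller than the $84 fixed cost the firm would lose by shutting down.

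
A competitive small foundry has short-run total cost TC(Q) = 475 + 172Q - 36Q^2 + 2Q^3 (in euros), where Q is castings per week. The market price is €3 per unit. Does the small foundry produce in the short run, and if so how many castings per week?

From TC, MC = TC'(Q) = 172 - 72Q + 6Q^2 and AVC = VC/Q = 172 - 36Q + 2Q^2.
The AVC parabola has its vertex at Q = 36/4 = 9, where AVC = 172 - 36·9 + 2·9^2 = €10.
With P < min AVC (€3 < €10), every unit sold adds to the loss.
The firm minimizes its loss by shutting down and losing only its fixed cost of €475.

Shut down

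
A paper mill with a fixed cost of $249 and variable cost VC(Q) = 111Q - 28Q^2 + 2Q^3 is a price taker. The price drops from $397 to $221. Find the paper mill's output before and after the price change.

MC = 111 - 56Q + 6Q^2; the shutdown threshold is min AVC = $13 (at Q = 7).
With P = $397 above the shutdown price, P = MC gives Q = 13.
At P = $221 ≥ min AVC, set P = MC: Q = 11. The firm stays open but cuts output.

Output falls from 13 to 11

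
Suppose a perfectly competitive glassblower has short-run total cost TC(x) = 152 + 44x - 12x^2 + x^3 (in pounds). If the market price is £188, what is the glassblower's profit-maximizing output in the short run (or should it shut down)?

Variable cost is VC = 44x - 12x^2 + x^3, so AVC = VC/x = 44 - 12x + x^2 and MC = dTC/dx = 44 - 24x + 3x^2.
AVC hits its minimum where MC = AVC, at x = 6, giving min AVC = 44 - 12·6 + 6^2 = £8.
Because £188 ≥ £8, revenue can cover variable cost; the firm operates.
P = MC gives -144 - 24x + 3x^2 = 0, with roots -4 and 12. Take the larger (rising MC): x* = 12.
Check: AVC at x = 12 is £44 ≤ P, so revenue covers variable cost.
Profit = P·x − TC = 188·12 − 680 = £1576.

Produce at x = 12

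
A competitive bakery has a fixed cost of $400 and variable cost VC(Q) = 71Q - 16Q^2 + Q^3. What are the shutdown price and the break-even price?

Shutdown price = $7; break-even price = $51

Shutdown price = min AVC. AVC = 71 - 16Q + Q^2, with vertex at Q = 8 and minimum $7.
ATC = 400/Q + 71 - 16Q + Q^2. Setting dATC/dQ = −400/Q^2 − 16 + 2Q = 0 gives Q = 10 (since 2·10^3 − 16·10^2 = 400).
min ATC = 400/10 + 71 − 16·10 + 10^2 = $51. That is the break-even price.
Between these two prices the firm operates at a loss; above $51 it earns a profit.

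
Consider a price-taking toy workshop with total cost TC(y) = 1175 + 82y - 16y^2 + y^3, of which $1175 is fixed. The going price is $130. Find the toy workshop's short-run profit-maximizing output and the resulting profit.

Profit = -$23 at y = 12

AVC = 82 - 16y + y^2 has its minimum $18 at y = 8; price $130 clears that bar, so the firm operates.
MC = 82 - 32y + 3y^2. Setting P = MC and taking the root on the rising branch gives y* = 12.
TR = 130·12 = 1560. TC = 1175 + 408 = 1583. Profit = 1560 − 1583 = -$23.
That loss of $23 beats the $1175 the firm would lose by shutting down; producing recovers $1152 of fixed cost.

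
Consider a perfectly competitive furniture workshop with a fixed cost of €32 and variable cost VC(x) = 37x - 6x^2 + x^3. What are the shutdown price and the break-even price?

Shutdown price = €28; break-even price = €37

Shutdown price = min AVC. AVC = 37 - 6x + x^2, with vertex at x = 3 and minimum €28.
ATC = 32/x + 37 - 6x + x^2. Setting dATC/dx = −32/x^2 − 6 + 2x = 0 gives x = 4 (since 2·4^3 − 6·4^2 = 32).
min ATC = 32/4 + 37 − 6·4 + 4^2 = €37. That is the break-even price.
Between these two prices the firm operates at a loss; above €37 it earns a profit.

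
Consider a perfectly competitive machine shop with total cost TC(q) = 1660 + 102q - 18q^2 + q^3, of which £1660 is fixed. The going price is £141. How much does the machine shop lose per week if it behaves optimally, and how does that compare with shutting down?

AVC = 102 - 18q + q^2; min AVC = £21 at q = 9. Since P = £141 ≥ min AVC, the firm produces.
MC = 102 - 36q + 3q^2. Setting P = MC and taking the root on the rising branch gives q* = 13.
TR = 141·13 = 1833. TC = 1660 + 481 = 2141. Profit = 1833 − 2141 = -£308.
By producing, the firm covers all variable cost plus £1352 of fixed cost; shutting down would lose the full £1660.

Profit = -£308 at q = 13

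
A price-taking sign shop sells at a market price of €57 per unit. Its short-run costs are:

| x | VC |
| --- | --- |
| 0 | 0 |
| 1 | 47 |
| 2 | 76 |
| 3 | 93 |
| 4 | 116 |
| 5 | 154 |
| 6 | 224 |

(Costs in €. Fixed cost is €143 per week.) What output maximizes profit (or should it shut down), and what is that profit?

Profit at each row (π = 57x − TC): x=0: -143; x=1: -133; x=2: -105; x=3: -65; x=4: -31; x=5: -12; x=6: -25.
Profit is maximized at x = 5. AVC there is 154/5 = €30.80 ≤ P, so producing beats shutting down (which would give -€143).

x = 5; profit = -€12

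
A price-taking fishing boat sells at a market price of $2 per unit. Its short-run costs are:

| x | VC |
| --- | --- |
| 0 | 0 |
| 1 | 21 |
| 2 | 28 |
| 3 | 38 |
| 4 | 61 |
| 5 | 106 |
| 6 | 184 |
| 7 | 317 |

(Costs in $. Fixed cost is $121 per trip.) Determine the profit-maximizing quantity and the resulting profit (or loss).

x = 0 (shut down); profit = -$121

Tabulate TR − TC: x=0: -121; x=1: -140; x=2: -145; x=3: -153; x=4: -174; x=5: -217; x=6: -293; x=7: -424.
Profit is highest at x = 0. Equivalently, the lowest AVC in the table is 38/3 ≈ $12.67 at x = 3, and P = $2 falls below it — price never covers variable cost, so the firm shuts down and loses only its fixed cost.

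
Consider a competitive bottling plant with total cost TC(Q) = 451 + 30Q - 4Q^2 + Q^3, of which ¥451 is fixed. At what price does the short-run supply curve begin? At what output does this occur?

The shutdown price is the minimum of AVC. VC = 30Q - 4Q^2 + Q^3, so AVC = 30 - 4Q + Q^2.
dAVC/dQ = -4 + 2Q = 0 gives Q = 2. min AVC = 30 - 4·2 + 2^2 = 26.
The firm shuts down for any P below ¥26.

¥26 per unit, at Q = 2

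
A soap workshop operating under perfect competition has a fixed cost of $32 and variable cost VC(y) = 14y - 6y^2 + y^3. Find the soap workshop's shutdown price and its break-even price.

Shutdown price = $5; break-even price = $14

Shutdown price = min AVC. AVC = 14 - 6y + y^2, with vertex at y = 3 and minimum $5.
ATC = 32/y + 14 - 6y + y^2. Setting dATC/dy = −32/y^2 − 6 + 2y = 0 gives y = 4 (since 2·4^3 − 6·4^2 = 32).
min ATC = 32/4 + 14 − 6·4 + 4^2 = $14. That is the break-even price.
For $5 ≤ P < $14 the firm produces at a loss; below $5 it shuts down.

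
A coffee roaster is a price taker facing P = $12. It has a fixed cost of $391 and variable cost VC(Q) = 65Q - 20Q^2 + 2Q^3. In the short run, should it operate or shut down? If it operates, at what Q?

Shut down

Strip out fixed cost: VC = 65Q - 20Q^2 + 2Q^3. Then AVC = 65 - 20Q + 2Q^2 and MC = 65 - 40Q + 6Q^2.
AVC hits its minimum where MC = AVC, at Q = 5, giving min AVC = 65 - 20·5 + 2·5^2 = $15.
With P < min AVC ($12 < $15), every unit sold adds to the loss.
Shutting down limits the loss to fixed cost, $391.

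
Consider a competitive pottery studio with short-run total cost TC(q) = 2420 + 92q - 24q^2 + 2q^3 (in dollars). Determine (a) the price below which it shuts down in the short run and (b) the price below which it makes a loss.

AVC = 92 - 24q + 2q^2; minimized at q = 6, giving min AVC = $20. That is the shutdown price.
ATC = 2420/q + 92 - 24q + 2q^2. Setting dATC/dq = −2420/q^2 − 24 + 4q = 0 gives q = 11 (since 4·11^3 − 24·11^2 = 2420).
min ATC = 2420/11 + 92 − 24·11 + 2·11^2 = $290. That is the break-even price.
Between these two prices the firm operates at a loss; above $290 it earns a profit.

Shutdown price = $20; break-even price = $290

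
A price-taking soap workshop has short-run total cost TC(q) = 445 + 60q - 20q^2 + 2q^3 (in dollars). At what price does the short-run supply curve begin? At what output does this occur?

$10 per unit, at q = 5

Short-run supply begins at min AVC. From VC = 60q - 20q^2 + 2q^3, AVC = 60 - 20q + 2q^2.
dAVC/dq = -20 + 4q = 0 gives q = 5. min AVC = 60 - 20·5 + 2·5^2 = 10.
The firm shuts down for any P below $10.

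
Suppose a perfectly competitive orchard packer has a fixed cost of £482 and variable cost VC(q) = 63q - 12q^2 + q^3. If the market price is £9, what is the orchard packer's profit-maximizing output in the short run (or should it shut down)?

Shut down

Variable cost is VC = 63q - 12q^2 + q^3, so AVC = VC/q = 63 - 12q + q^2 and MC = dTC/dq = 63 - 24q + 3q^2.
The AVC parabola has its vertex at q = 12/2 = 6, where AVC = 63 - 12·6 + 6^2 = £27.
With P < min AVC (£9 < £27), every unit sold adds to the loss.
Shutting down limits the loss to fixed cost, £482.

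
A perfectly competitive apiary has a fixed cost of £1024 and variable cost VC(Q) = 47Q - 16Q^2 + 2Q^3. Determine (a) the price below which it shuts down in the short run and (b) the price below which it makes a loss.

AVC = 47 - 16Q + 2Q^2; minimized at Q = 4, giving min AVC = £15. That is the shutdown price.
ATC = 1024/Q + 47 - 16Q + 2Q^2. Setting dATC/dQ = −1024/Q^2 − 16 + 4Q = 0 gives Q = 8 (since 4·8^3 − 16·8^2 = 1024).
min ATC = 1024/8 + 47 − 16·8 + 2·8^2 = £175. That is the break-even price.
Between these two prices the firm operates at a loss; above £175 it earns a profit.

Shutdown price = £15; break-even price = £175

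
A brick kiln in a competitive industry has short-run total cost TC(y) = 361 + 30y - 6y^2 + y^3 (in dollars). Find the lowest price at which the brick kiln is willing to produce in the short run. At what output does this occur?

$21 per unit, at y = 3

Short-run supply begins at min AVC. From VC = 30y - 6y^2 + y^3, AVC = 30 - 6y + y^2.
At the minimum of AVC, MC = AVC. MC = 30 - 12y + 3y^2; setting MC = AVC gives 2y^2 - 6y = 0, so y = 3. min AVC = 21.
So the shutdown price is $21.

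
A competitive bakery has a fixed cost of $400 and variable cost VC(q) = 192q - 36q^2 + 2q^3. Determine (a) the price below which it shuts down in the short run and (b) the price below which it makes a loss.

Shutdown price = $30; break-even price = $72

AVC = 192 - 36q + 2q^2; minimized at q = 9, giving min AVC = $30. That is the shutdown price.
ATC = 400/q + 192 - 36q + 2q^2. Setting dATC/dq = −400/q^2 − 36 + 4q = 0 gives q = 10 (since 4·10^3 − 36·10^2 = 400).
min ATC = 400/10 + 192 − 36·10 + 2·10^2 = $72. That is the break-even price.
Between these two prices the firm operates at a loss; above $72 it earns a profit.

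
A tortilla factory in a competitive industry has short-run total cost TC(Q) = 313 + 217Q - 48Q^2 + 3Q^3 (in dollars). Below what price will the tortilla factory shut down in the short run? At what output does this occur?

The shutdown price is the minimum of AVC. VC = 217Q - 48Q^2 + 3Q^3, so AVC = 217 - 48Q + 3Q^2.
At the minimum of AVC, MC = AVC. MC = 217 - 96Q + 9Q^2; setting MC = AVC gives 6Q^2 - 48Q = 0, so Q = 8. min AVC = 25.
For P < $25 the firm produces nothing.

$25 per unit, at Q = 8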